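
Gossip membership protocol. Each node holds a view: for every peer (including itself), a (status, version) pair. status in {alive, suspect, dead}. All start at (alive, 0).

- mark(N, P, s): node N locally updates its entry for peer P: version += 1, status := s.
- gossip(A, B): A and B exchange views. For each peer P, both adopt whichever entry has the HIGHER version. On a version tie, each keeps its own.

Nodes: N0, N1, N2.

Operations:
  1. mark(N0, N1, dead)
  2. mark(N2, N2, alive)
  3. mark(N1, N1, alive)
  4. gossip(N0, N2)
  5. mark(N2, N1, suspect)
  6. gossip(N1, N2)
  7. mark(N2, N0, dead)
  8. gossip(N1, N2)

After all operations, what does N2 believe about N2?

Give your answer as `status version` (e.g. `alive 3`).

Answer: alive 1

Derivation:
Op 1: N0 marks N1=dead -> (dead,v1)
Op 2: N2 marks N2=alive -> (alive,v1)
Op 3: N1 marks N1=alive -> (alive,v1)
Op 4: gossip N0<->N2 -> N0.N0=(alive,v0) N0.N1=(dead,v1) N0.N2=(alive,v1) | N2.N0=(alive,v0) N2.N1=(dead,v1) N2.N2=(alive,v1)
Op 5: N2 marks N1=suspect -> (suspect,v2)
Op 6: gossip N1<->N2 -> N1.N0=(alive,v0) N1.N1=(suspect,v2) N1.N2=(alive,v1) | N2.N0=(alive,v0) N2.N1=(suspect,v2) N2.N2=(alive,v1)
Op 7: N2 marks N0=dead -> (dead,v1)
Op 8: gossip N1<->N2 -> N1.N0=(dead,v1) N1.N1=(suspect,v2) N1.N2=(alive,v1) | N2.N0=(dead,v1) N2.N1=(suspect,v2) N2.N2=(alive,v1)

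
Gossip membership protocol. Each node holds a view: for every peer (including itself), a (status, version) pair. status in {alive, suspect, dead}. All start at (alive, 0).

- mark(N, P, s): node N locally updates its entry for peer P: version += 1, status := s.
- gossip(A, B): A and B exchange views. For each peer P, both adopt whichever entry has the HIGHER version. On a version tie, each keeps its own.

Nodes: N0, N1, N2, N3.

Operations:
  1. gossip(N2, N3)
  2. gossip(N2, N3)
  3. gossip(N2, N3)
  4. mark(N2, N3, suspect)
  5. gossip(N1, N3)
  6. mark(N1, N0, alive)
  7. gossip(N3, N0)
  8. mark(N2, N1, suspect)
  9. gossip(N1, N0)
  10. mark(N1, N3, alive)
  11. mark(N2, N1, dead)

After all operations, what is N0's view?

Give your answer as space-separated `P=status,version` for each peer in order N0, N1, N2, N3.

Answer: N0=alive,1 N1=alive,0 N2=alive,0 N3=alive,0

Derivation:
Op 1: gossip N2<->N3 -> N2.N0=(alive,v0) N2.N1=(alive,v0) N2.N2=(alive,v0) N2.N3=(alive,v0) | N3.N0=(alive,v0) N3.N1=(alive,v0) N3.N2=(alive,v0) N3.N3=(alive,v0)
Op 2: gossip N2<->N3 -> N2.N0=(alive,v0) N2.N1=(alive,v0) N2.N2=(alive,v0) N2.N3=(alive,v0) | N3.N0=(alive,v0) N3.N1=(alive,v0) N3.N2=(alive,v0) N3.N3=(alive,v0)
Op 3: gossip N2<->N3 -> N2.N0=(alive,v0) N2.N1=(alive,v0) N2.N2=(alive,v0) N2.N3=(alive,v0) | N3.N0=(alive,v0) N3.N1=(alive,v0) N3.N2=(alive,v0) N3.N3=(alive,v0)
Op 4: N2 marks N3=suspect -> (suspect,v1)
Op 5: gossip N1<->N3 -> N1.N0=(alive,v0) N1.N1=(alive,v0) N1.N2=(alive,v0) N1.N3=(alive,v0) | N3.N0=(alive,v0) N3.N1=(alive,v0) N3.N2=(alive,v0) N3.N3=(alive,v0)
Op 6: N1 marks N0=alive -> (alive,v1)
Op 7: gossip N3<->N0 -> N3.N0=(alive,v0) N3.N1=(alive,v0) N3.N2=(alive,v0) N3.N3=(alive,v0) | N0.N0=(alive,v0) N0.N1=(alive,v0) N0.N2=(alive,v0) N0.N3=(alive,v0)
Op 8: N2 marks N1=suspect -> (suspect,v1)
Op 9: gossip N1<->N0 -> N1.N0=(alive,v1) N1.N1=(alive,v0) N1.N2=(alive,v0) N1.N3=(alive,v0) | N0.N0=(alive,v1) N0.N1=(alive,v0) N0.N2=(alive,v0) N0.N3=(alive,v0)
Op 10: N1 marks N3=alive -> (alive,v1)
Op 11: N2 marks N1=dead -> (dead,v2)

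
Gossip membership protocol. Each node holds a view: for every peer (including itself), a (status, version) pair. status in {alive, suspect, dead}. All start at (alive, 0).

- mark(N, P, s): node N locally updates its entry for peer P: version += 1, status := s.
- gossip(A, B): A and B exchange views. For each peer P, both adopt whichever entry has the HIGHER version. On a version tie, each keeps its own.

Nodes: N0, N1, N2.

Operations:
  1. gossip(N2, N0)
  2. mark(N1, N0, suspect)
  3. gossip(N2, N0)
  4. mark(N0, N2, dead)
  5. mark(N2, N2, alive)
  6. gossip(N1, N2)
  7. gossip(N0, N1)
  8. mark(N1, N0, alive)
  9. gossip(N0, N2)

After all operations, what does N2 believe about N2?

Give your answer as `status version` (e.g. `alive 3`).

Answer: alive 1

Derivation:
Op 1: gossip N2<->N0 -> N2.N0=(alive,v0) N2.N1=(alive,v0) N2.N2=(alive,v0) | N0.N0=(alive,v0) N0.N1=(alive,v0) N0.N2=(alive,v0)
Op 2: N1 marks N0=suspect -> (suspect,v1)
Op 3: gossip N2<->N0 -> N2.N0=(alive,v0) N2.N1=(alive,v0) N2.N2=(alive,v0) | N0.N0=(alive,v0) N0.N1=(alive,v0) N0.N2=(alive,v0)
Op 4: N0 marks N2=dead -> (dead,v1)
Op 5: N2 marks N2=alive -> (alive,v1)
Op 6: gossip N1<->N2 -> N1.N0=(suspect,v1) N1.N1=(alive,v0) N1.N2=(alive,v1) | N2.N0=(suspect,v1) N2.N1=(alive,v0) N2.N2=(alive,v1)
Op 7: gossip N0<->N1 -> N0.N0=(suspect,v1) N0.N1=(alive,v0) N0.N2=(dead,v1) | N1.N0=(suspect,v1) N1.N1=(alive,v0) N1.N2=(alive,v1)
Op 8: N1 marks N0=alive -> (alive,v2)
Op 9: gossip N0<->N2 -> N0.N0=(suspect,v1) N0.N1=(alive,v0) N0.N2=(dead,v1) | N2.N0=(suspect,v1) N2.N1=(alive,v0) N2.N2=(alive,v1)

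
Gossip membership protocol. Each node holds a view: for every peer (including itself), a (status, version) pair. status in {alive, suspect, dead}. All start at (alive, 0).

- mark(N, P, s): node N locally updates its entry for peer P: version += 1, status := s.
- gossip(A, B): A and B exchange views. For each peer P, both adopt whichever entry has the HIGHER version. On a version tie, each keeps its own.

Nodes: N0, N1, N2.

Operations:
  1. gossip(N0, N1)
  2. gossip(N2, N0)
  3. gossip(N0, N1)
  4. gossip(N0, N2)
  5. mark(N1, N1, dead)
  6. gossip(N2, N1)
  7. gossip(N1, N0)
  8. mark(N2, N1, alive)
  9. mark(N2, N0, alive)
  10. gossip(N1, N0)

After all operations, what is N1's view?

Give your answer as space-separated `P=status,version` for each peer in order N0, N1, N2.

Op 1: gossip N0<->N1 -> N0.N0=(alive,v0) N0.N1=(alive,v0) N0.N2=(alive,v0) | N1.N0=(alive,v0) N1.N1=(alive,v0) N1.N2=(alive,v0)
Op 2: gossip N2<->N0 -> N2.N0=(alive,v0) N2.N1=(alive,v0) N2.N2=(alive,v0) | N0.N0=(alive,v0) N0.N1=(alive,v0) N0.N2=(alive,v0)
Op 3: gossip N0<->N1 -> N0.N0=(alive,v0) N0.N1=(alive,v0) N0.N2=(alive,v0) | N1.N0=(alive,v0) N1.N1=(alive,v0) N1.N2=(alive,v0)
Op 4: gossip N0<->N2 -> N0.N0=(alive,v0) N0.N1=(alive,v0) N0.N2=(alive,v0) | N2.N0=(alive,v0) N2.N1=(alive,v0) N2.N2=(alive,v0)
Op 5: N1 marks N1=dead -> (dead,v1)
Op 6: gossip N2<->N1 -> N2.N0=(alive,v0) N2.N1=(dead,v1) N2.N2=(alive,v0) | N1.N0=(alive,v0) N1.N1=(dead,v1) N1.N2=(alive,v0)
Op 7: gossip N1<->N0 -> N1.N0=(alive,v0) N1.N1=(dead,v1) N1.N2=(alive,v0) | N0.N0=(alive,v0) N0.N1=(dead,v1) N0.N2=(alive,v0)
Op 8: N2 marks N1=alive -> (alive,v2)
Op 9: N2 marks N0=alive -> (alive,v1)
Op 10: gossip N1<->N0 -> N1.N0=(alive,v0) N1.N1=(dead,v1) N1.N2=(alive,v0) | N0.N0=(alive,v0) N0.N1=(dead,v1) N0.N2=(alive,v0)

Answer: N0=alive,0 N1=dead,1 N2=alive,0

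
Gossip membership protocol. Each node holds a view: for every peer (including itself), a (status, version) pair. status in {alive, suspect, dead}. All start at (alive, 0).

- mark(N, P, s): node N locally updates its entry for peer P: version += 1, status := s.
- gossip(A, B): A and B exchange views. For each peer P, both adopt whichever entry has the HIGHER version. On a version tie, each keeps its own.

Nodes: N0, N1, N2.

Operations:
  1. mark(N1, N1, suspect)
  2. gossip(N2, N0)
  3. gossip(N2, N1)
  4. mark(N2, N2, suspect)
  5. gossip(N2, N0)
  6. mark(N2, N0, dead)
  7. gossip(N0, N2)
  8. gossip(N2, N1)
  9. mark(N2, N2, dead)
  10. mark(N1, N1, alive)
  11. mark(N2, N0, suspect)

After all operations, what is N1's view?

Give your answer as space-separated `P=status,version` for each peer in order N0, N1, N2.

Op 1: N1 marks N1=suspect -> (suspect,v1)
Op 2: gossip N2<->N0 -> N2.N0=(alive,v0) N2.N1=(alive,v0) N2.N2=(alive,v0) | N0.N0=(alive,v0) N0.N1=(alive,v0) N0.N2=(alive,v0)
Op 3: gossip N2<->N1 -> N2.N0=(alive,v0) N2.N1=(suspect,v1) N2.N2=(alive,v0) | N1.N0=(alive,v0) N1.N1=(suspect,v1) N1.N2=(alive,v0)
Op 4: N2 marks N2=suspect -> (suspect,v1)
Op 5: gossip N2<->N0 -> N2.N0=(alive,v0) N2.N1=(suspect,v1) N2.N2=(suspect,v1) | N0.N0=(alive,v0) N0.N1=(suspect,v1) N0.N2=(suspect,v1)
Op 6: N2 marks N0=dead -> (dead,v1)
Op 7: gossip N0<->N2 -> N0.N0=(dead,v1) N0.N1=(suspect,v1) N0.N2=(suspect,v1) | N2.N0=(dead,v1) N2.N1=(suspect,v1) N2.N2=(suspect,v1)
Op 8: gossip N2<->N1 -> N2.N0=(dead,v1) N2.N1=(suspect,v1) N2.N2=(suspect,v1) | N1.N0=(dead,v1) N1.N1=(suspect,v1) N1.N2=(suspect,v1)
Op 9: N2 marks N2=dead -> (dead,v2)
Op 10: N1 marks N1=alive -> (alive,v2)
Op 11: N2 marks N0=suspect -> (suspect,v2)

Answer: N0=dead,1 N1=alive,2 N2=suspect,1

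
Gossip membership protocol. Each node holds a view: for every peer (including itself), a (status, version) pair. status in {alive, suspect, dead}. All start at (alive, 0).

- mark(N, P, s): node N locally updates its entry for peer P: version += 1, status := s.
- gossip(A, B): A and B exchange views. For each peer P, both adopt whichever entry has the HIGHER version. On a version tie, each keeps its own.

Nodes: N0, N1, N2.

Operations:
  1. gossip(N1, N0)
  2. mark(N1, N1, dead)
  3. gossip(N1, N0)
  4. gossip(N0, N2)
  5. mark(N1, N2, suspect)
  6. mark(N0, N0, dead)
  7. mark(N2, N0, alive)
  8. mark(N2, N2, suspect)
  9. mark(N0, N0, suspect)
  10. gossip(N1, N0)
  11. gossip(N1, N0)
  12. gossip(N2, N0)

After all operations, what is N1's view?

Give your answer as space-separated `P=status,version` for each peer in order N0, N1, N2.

Op 1: gossip N1<->N0 -> N1.N0=(alive,v0) N1.N1=(alive,v0) N1.N2=(alive,v0) | N0.N0=(alive,v0) N0.N1=(alive,v0) N0.N2=(alive,v0)
Op 2: N1 marks N1=dead -> (dead,v1)
Op 3: gossip N1<->N0 -> N1.N0=(alive,v0) N1.N1=(dead,v1) N1.N2=(alive,v0) | N0.N0=(alive,v0) N0.N1=(dead,v1) N0.N2=(alive,v0)
Op 4: gossip N0<->N2 -> N0.N0=(alive,v0) N0.N1=(dead,v1) N0.N2=(alive,v0) | N2.N0=(alive,v0) N2.N1=(dead,v1) N2.N2=(alive,v0)
Op 5: N1 marks N2=suspect -> (suspect,v1)
Op 6: N0 marks N0=dead -> (dead,v1)
Op 7: N2 marks N0=alive -> (alive,v1)
Op 8: N2 marks N2=suspect -> (suspect,v1)
Op 9: N0 marks N0=suspect -> (suspect,v2)
Op 10: gossip N1<->N0 -> N1.N0=(suspect,v2) N1.N1=(dead,v1) N1.N2=(suspect,v1) | N0.N0=(suspect,v2) N0.N1=(dead,v1) N0.N2=(suspect,v1)
Op 11: gossip N1<->N0 -> N1.N0=(suspect,v2) N1.N1=(dead,v1) N1.N2=(suspect,v1) | N0.N0=(suspect,v2) N0.N1=(dead,v1) N0.N2=(suspect,v1)
Op 12: gossip N2<->N0 -> N2.N0=(suspect,v2) N2.N1=(dead,v1) N2.N2=(suspect,v1) | N0.N0=(suspect,v2) N0.N1=(dead,v1) N0.N2=(suspect,v1)

Answer: N0=suspect,2 N1=dead,1 N2=suspect,1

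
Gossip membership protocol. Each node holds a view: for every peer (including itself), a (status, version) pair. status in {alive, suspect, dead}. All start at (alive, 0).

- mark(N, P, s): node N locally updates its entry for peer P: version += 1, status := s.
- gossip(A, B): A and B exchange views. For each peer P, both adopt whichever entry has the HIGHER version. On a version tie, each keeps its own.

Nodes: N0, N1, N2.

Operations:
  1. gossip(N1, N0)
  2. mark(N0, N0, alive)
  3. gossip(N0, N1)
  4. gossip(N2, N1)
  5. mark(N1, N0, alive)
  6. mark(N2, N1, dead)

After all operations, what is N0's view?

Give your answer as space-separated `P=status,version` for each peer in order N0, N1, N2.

Answer: N0=alive,1 N1=alive,0 N2=alive,0

Derivation:
Op 1: gossip N1<->N0 -> N1.N0=(alive,v0) N1.N1=(alive,v0) N1.N2=(alive,v0) | N0.N0=(alive,v0) N0.N1=(alive,v0) N0.N2=(alive,v0)
Op 2: N0 marks N0=alive -> (alive,v1)
Op 3: gossip N0<->N1 -> N0.N0=(alive,v1) N0.N1=(alive,v0) N0.N2=(alive,v0) | N1.N0=(alive,v1) N1.N1=(alive,v0) N1.N2=(alive,v0)
Op 4: gossip N2<->N1 -> N2.N0=(alive,v1) N2.N1=(alive,v0) N2.N2=(alive,v0) | N1.N0=(alive,v1) N1.N1=(alive,v0) N1.N2=(alive,v0)
Op 5: N1 marks N0=alive -> (alive,v2)
Op 6: N2 marks N1=dead -> (dead,v1)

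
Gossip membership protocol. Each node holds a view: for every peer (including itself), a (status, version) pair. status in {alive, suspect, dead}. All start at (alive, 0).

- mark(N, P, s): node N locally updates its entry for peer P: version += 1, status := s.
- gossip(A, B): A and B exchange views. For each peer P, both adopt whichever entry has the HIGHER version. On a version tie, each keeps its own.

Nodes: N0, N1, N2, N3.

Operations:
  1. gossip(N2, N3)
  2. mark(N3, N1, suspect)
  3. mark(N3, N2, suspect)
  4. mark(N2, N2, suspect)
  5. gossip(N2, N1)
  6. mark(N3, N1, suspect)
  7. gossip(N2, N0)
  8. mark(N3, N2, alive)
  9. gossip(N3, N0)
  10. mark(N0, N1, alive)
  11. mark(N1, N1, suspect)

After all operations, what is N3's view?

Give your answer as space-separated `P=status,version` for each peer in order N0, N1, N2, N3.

Answer: N0=alive,0 N1=suspect,2 N2=alive,2 N3=alive,0

Derivation:
Op 1: gossip N2<->N3 -> N2.N0=(alive,v0) N2.N1=(alive,v0) N2.N2=(alive,v0) N2.N3=(alive,v0) | N3.N0=(alive,v0) N3.N1=(alive,v0) N3.N2=(alive,v0) N3.N3=(alive,v0)
Op 2: N3 marks N1=suspect -> (suspect,v1)
Op 3: N3 marks N2=suspect -> (suspect,v1)
Op 4: N2 marks N2=suspect -> (suspect,v1)
Op 5: gossip N2<->N1 -> N2.N0=(alive,v0) N2.N1=(alive,v0) N2.N2=(suspect,v1) N2.N3=(alive,v0) | N1.N0=(alive,v0) N1.N1=(alive,v0) N1.N2=(suspect,v1) N1.N3=(alive,v0)
Op 6: N3 marks N1=suspect -> (suspect,v2)
Op 7: gossip N2<->N0 -> N2.N0=(alive,v0) N2.N1=(alive,v0) N2.N2=(suspect,v1) N2.N3=(alive,v0) | N0.N0=(alive,v0) N0.N1=(alive,v0) N0.N2=(suspect,v1) N0.N3=(alive,v0)
Op 8: N3 marks N2=alive -> (alive,v2)
Op 9: gossip N3<->N0 -> N3.N0=(alive,v0) N3.N1=(suspect,v2) N3.N2=(alive,v2) N3.N3=(alive,v0) | N0.N0=(alive,v0) N0.N1=(suspect,v2) N0.N2=(alive,v2) N0.N3=(alive,v0)
Op 10: N0 marks N1=alive -> (alive,v3)
Op 11: N1 marks N1=suspect -> (suspect,v1)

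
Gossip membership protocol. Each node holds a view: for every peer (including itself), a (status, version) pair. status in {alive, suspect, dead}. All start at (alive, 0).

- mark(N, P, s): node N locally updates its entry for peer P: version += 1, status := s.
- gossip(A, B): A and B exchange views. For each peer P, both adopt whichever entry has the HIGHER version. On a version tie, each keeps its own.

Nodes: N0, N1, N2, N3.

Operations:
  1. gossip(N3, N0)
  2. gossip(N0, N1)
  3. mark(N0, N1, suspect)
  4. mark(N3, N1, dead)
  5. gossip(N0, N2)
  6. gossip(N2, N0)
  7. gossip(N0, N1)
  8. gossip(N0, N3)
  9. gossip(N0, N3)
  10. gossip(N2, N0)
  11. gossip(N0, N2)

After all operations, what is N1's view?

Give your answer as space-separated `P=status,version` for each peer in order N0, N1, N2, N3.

Op 1: gossip N3<->N0 -> N3.N0=(alive,v0) N3.N1=(alive,v0) N3.N2=(alive,v0) N3.N3=(alive,v0) | N0.N0=(alive,v0) N0.N1=(alive,v0) N0.N2=(alive,v0) N0.N3=(alive,v0)
Op 2: gossip N0<->N1 -> N0.N0=(alive,v0) N0.N1=(alive,v0) N0.N2=(alive,v0) N0.N3=(alive,v0) | N1.N0=(alive,v0) N1.N1=(alive,v0) N1.N2=(alive,v0) N1.N3=(alive,v0)
Op 3: N0 marks N1=suspect -> (suspect,v1)
Op 4: N3 marks N1=dead -> (dead,v1)
Op 5: gossip N0<->N2 -> N0.N0=(alive,v0) N0.N1=(suspect,v1) N0.N2=(alive,v0) N0.N3=(alive,v0) | N2.N0=(alive,v0) N2.N1=(suspect,v1) N2.N2=(alive,v0) N2.N3=(alive,v0)
Op 6: gossip N2<->N0 -> N2.N0=(alive,v0) N2.N1=(suspect,v1) N2.N2=(alive,v0) N2.N3=(alive,v0) | N0.N0=(alive,v0) N0.N1=(suspect,v1) N0.N2=(alive,v0) N0.N3=(alive,v0)
Op 7: gossip N0<->N1 -> N0.N0=(alive,v0) N0.N1=(suspect,v1) N0.N2=(alive,v0) N0.N3=(alive,v0) | N1.N0=(alive,v0) N1.N1=(suspect,v1) N1.N2=(alive,v0) N1.N3=(alive,v0)
Op 8: gossip N0<->N3 -> N0.N0=(alive,v0) N0.N1=(suspect,v1) N0.N2=(alive,v0) N0.N3=(alive,v0) | N3.N0=(alive,v0) N3.N1=(dead,v1) N3.N2=(alive,v0) N3.N3=(alive,v0)
Op 9: gossip N0<->N3 -> N0.N0=(alive,v0) N0.N1=(suspect,v1) N0.N2=(alive,v0) N0.N3=(alive,v0) | N3.N0=(alive,v0) N3.N1=(dead,v1) N3.N2=(alive,v0) N3.N3=(alive,v0)
Op 10: gossip N2<->N0 -> N2.N0=(alive,v0) N2.N1=(suspect,v1) N2.N2=(alive,v0) N2.N3=(alive,v0) | N0.N0=(alive,v0) N0.N1=(suspect,v1) N0.N2=(alive,v0) N0.N3=(alive,v0)
Op 11: gossip N0<->N2 -> N0.N0=(alive,v0) N0.N1=(suspect,v1) N0.N2=(alive,v0) N0.N3=(alive,v0) | N2.N0=(alive,v0) N2.N1=(suspect,v1) N2.N2=(alive,v0) N2.N3=(alive,v0)

Answer: N0=alive,0 N1=suspect,1 N2=alive,0 N3=alive,0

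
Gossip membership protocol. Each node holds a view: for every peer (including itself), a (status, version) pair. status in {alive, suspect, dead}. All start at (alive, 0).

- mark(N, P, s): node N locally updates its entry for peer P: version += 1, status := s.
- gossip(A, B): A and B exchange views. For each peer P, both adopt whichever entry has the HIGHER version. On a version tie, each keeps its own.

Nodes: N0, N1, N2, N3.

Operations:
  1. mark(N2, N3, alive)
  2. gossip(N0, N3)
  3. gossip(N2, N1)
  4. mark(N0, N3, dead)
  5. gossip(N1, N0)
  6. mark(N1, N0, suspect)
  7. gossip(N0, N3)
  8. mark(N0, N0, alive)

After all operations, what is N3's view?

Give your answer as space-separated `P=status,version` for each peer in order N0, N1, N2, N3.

Answer: N0=alive,0 N1=alive,0 N2=alive,0 N3=dead,1

Derivation:
Op 1: N2 marks N3=alive -> (alive,v1)
Op 2: gossip N0<->N3 -> N0.N0=(alive,v0) N0.N1=(alive,v0) N0.N2=(alive,v0) N0.N3=(alive,v0) | N3.N0=(alive,v0) N3.N1=(alive,v0) N3.N2=(alive,v0) N3.N3=(alive,v0)
Op 3: gossip N2<->N1 -> N2.N0=(alive,v0) N2.N1=(alive,v0) N2.N2=(alive,v0) N2.N3=(alive,v1) | N1.N0=(alive,v0) N1.N1=(alive,v0) N1.N2=(alive,v0) N1.N3=(alive,v1)
Op 4: N0 marks N3=dead -> (dead,v1)
Op 5: gossip N1<->N0 -> N1.N0=(alive,v0) N1.N1=(alive,v0) N1.N2=(alive,v0) N1.N3=(alive,v1) | N0.N0=(alive,v0) N0.N1=(alive,v0) N0.N2=(alive,v0) N0.N3=(dead,v1)
Op 6: N1 marks N0=suspect -> (suspect,v1)
Op 7: gossip N0<->N3 -> N0.N0=(alive,v0) N0.N1=(alive,v0) N0.N2=(alive,v0) N0.N3=(dead,v1) | N3.N0=(alive,v0) N3.N1=(alive,v0) N3.N2=(alive,v0) N3.N3=(dead,v1)
Op 8: N0 marks N0=alive -> (alive,v1)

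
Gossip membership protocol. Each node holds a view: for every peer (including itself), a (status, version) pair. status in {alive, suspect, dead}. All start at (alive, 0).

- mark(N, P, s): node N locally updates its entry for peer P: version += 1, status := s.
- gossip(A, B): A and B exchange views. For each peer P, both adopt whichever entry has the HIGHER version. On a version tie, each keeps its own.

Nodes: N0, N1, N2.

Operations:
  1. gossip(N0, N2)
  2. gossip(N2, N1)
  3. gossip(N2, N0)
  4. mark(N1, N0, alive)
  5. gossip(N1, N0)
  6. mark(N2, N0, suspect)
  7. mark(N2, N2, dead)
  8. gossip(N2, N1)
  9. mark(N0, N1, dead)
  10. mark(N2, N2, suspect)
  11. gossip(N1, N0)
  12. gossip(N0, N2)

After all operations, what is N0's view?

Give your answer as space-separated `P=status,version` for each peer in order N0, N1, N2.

Answer: N0=alive,1 N1=dead,1 N2=suspect,2

Derivation:
Op 1: gossip N0<->N2 -> N0.N0=(alive,v0) N0.N1=(alive,v0) N0.N2=(alive,v0) | N2.N0=(alive,v0) N2.N1=(alive,v0) N2.N2=(alive,v0)
Op 2: gossip N2<->N1 -> N2.N0=(alive,v0) N2.N1=(alive,v0) N2.N2=(alive,v0) | N1.N0=(alive,v0) N1.N1=(alive,v0) N1.N2=(alive,v0)
Op 3: gossip N2<->N0 -> N2.N0=(alive,v0) N2.N1=(alive,v0) N2.N2=(alive,v0) | N0.N0=(alive,v0) N0.N1=(alive,v0) N0.N2=(alive,v0)
Op 4: N1 marks N0=alive -> (alive,v1)
Op 5: gossip N1<->N0 -> N1.N0=(alive,v1) N1.N1=(alive,v0) N1.N2=(alive,v0) | N0.N0=(alive,v1) N0.N1=(alive,v0) N0.N2=(alive,v0)
Op 6: N2 marks N0=suspect -> (suspect,v1)
Op 7: N2 marks N2=dead -> (dead,v1)
Op 8: gossip N2<->N1 -> N2.N0=(suspect,v1) N2.N1=(alive,v0) N2.N2=(dead,v1) | N1.N0=(alive,v1) N1.N1=(alive,v0) N1.N2=(dead,v1)
Op 9: N0 marks N1=dead -> (dead,v1)
Op 10: N2 marks N2=suspect -> (suspect,v2)
Op 11: gossip N1<->N0 -> N1.N0=(alive,v1) N1.N1=(dead,v1) N1.N2=(dead,v1) | N0.N0=(alive,v1) N0.N1=(dead,v1) N0.N2=(dead,v1)
Op 12: gossip N0<->N2 -> N0.N0=(alive,v1) N0.N1=(dead,v1) N0.N2=(suspect,v2) | N2.N0=(suspect,v1) N2.N1=(dead,v1) N2.N2=(suspect,v2)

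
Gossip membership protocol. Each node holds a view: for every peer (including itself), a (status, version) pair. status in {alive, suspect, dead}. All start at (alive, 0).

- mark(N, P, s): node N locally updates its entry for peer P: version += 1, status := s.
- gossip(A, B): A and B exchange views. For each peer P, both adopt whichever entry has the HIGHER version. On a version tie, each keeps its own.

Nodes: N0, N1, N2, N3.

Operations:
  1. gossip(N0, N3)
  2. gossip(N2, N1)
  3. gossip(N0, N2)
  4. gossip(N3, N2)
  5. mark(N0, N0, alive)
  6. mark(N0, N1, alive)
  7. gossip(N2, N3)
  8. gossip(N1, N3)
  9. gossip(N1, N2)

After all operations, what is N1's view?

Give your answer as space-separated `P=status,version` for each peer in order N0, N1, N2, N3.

Answer: N0=alive,0 N1=alive,0 N2=alive,0 N3=alive,0

Derivation:
Op 1: gossip N0<->N3 -> N0.N0=(alive,v0) N0.N1=(alive,v0) N0.N2=(alive,v0) N0.N3=(alive,v0) | N3.N0=(alive,v0) N3.N1=(alive,v0) N3.N2=(alive,v0) N3.N3=(alive,v0)
Op 2: gossip N2<->N1 -> N2.N0=(alive,v0) N2.N1=(alive,v0) N2.N2=(alive,v0) N2.N3=(alive,v0) | N1.N0=(alive,v0) N1.N1=(alive,v0) N1.N2=(alive,v0) N1.N3=(alive,v0)
Op 3: gossip N0<->N2 -> N0.N0=(alive,v0) N0.N1=(alive,v0) N0.N2=(alive,v0) N0.N3=(alive,v0) | N2.N0=(alive,v0) N2.N1=(alive,v0) N2.N2=(alive,v0) N2.N3=(alive,v0)
Op 4: gossip N3<->N2 -> N3.N0=(alive,v0) N3.N1=(alive,v0) N3.N2=(alive,v0) N3.N3=(alive,v0) | N2.N0=(alive,v0) N2.N1=(alive,v0) N2.N2=(alive,v0) N2.N3=(alive,v0)
Op 5: N0 marks N0=alive -> (alive,v1)
Op 6: N0 marks N1=alive -> (alive,v1)
Op 7: gossip N2<->N3 -> N2.N0=(alive,v0) N2.N1=(alive,v0) N2.N2=(alive,v0) N2.N3=(alive,v0) | N3.N0=(alive,v0) N3.N1=(alive,v0) N3.N2=(alive,v0) N3.N3=(alive,v0)
Op 8: gossip N1<->N3 -> N1.N0=(alive,v0) N1.N1=(alive,v0) N1.N2=(alive,v0) N1.N3=(alive,v0) | N3.N0=(alive,v0) N3.N1=(alive,v0) N3.N2=(alive,v0) N3.N3=(alive,v0)
Op 9: gossip N1<->N2 -> N1.N0=(alive,v0) N1.N1=(alive,v0) N1.N2=(alive,v0) N1.N3=(alive,v0) | N2.N0=(alive,v0) N2.N1=(alive,v0) N2.N2=(alive,v0) N2.N3=(alive,v0)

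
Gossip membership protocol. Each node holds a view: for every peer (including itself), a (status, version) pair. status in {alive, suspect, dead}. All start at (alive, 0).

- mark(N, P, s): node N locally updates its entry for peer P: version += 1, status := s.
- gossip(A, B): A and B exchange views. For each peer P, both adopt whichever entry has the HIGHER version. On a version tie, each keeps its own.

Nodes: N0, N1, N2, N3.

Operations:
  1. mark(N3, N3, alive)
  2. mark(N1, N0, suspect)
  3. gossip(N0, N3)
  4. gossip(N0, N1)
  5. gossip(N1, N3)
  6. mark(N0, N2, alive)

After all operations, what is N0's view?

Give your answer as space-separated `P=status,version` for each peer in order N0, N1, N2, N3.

Answer: N0=suspect,1 N1=alive,0 N2=alive,1 N3=alive,1

Derivation:
Op 1: N3 marks N3=alive -> (alive,v1)
Op 2: N1 marks N0=suspect -> (suspect,v1)
Op 3: gossip N0<->N3 -> N0.N0=(alive,v0) N0.N1=(alive,v0) N0.N2=(alive,v0) N0.N3=(alive,v1) | N3.N0=(alive,v0) N3.N1=(alive,v0) N3.N2=(alive,v0) N3.N3=(alive,v1)
Op 4: gossip N0<->N1 -> N0.N0=(suspect,v1) N0.N1=(alive,v0) N0.N2=(alive,v0) N0.N3=(alive,v1) | N1.N0=(suspect,v1) N1.N1=(alive,v0) N1.N2=(alive,v0) N1.N3=(alive,v1)
Op 5: gossip N1<->N3 -> N1.N0=(suspect,v1) N1.N1=(alive,v0) N1.N2=(alive,v0) N1.N3=(alive,v1) | N3.N0=(suspect,v1) N3.N1=(alive,v0) N3.N2=(alive,v0) N3.N3=(alive,v1)
Op 6: N0 marks N2=alive -> (alive,v1)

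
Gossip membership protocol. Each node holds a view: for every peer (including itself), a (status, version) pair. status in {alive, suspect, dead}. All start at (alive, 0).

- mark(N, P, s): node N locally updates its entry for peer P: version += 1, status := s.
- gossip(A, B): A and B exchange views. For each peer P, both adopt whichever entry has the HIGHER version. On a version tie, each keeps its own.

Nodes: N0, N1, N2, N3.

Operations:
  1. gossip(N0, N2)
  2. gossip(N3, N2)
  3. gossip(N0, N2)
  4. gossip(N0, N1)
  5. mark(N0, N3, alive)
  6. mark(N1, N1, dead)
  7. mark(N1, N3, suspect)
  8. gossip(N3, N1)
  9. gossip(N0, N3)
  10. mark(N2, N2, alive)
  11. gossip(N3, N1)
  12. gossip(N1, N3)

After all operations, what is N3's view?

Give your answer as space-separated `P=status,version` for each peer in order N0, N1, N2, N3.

Op 1: gossip N0<->N2 -> N0.N0=(alive,v0) N0.N1=(alive,v0) N0.N2=(alive,v0) N0.N3=(alive,v0) | N2.N0=(alive,v0) N2.N1=(alive,v0) N2.N2=(alive,v0) N2.N3=(alive,v0)
Op 2: gossip N3<->N2 -> N3.N0=(alive,v0) N3.N1=(alive,v0) N3.N2=(alive,v0) N3.N3=(alive,v0) | N2.N0=(alive,v0) N2.N1=(alive,v0) N2.N2=(alive,v0) N2.N3=(alive,v0)
Op 3: gossip N0<->N2 -> N0.N0=(alive,v0) N0.N1=(alive,v0) N0.N2=(alive,v0) N0.N3=(alive,v0) | N2.N0=(alive,v0) N2.N1=(alive,v0) N2.N2=(alive,v0) N2.N3=(alive,v0)
Op 4: gossip N0<->N1 -> N0.N0=(alive,v0) N0.N1=(alive,v0) N0.N2=(alive,v0) N0.N3=(alive,v0) | N1.N0=(alive,v0) N1.N1=(alive,v0) N1.N2=(alive,v0) N1.N3=(alive,v0)
Op 5: N0 marks N3=alive -> (alive,v1)
Op 6: N1 marks N1=dead -> (dead,v1)
Op 7: N1 marks N3=suspect -> (suspect,v1)
Op 8: gossip N3<->N1 -> N3.N0=(alive,v0) N3.N1=(dead,v1) N3.N2=(alive,v0) N3.N3=(suspect,v1) | N1.N0=(alive,v0) N1.N1=(dead,v1) N1.N2=(alive,v0) N1.N3=(suspect,v1)
Op 9: gossip N0<->N3 -> N0.N0=(alive,v0) N0.N1=(dead,v1) N0.N2=(alive,v0) N0.N3=(alive,v1) | N3.N0=(alive,v0) N3.N1=(dead,v1) N3.N2=(alive,v0) N3.N3=(suspect,v1)
Op 10: N2 marks N2=alive -> (alive,v1)
Op 11: gossip N3<->N1 -> N3.N0=(alive,v0) N3.N1=(dead,v1) N3.N2=(alive,v0) N3.N3=(suspect,v1) | N1.N0=(alive,v0) N1.N1=(dead,v1) N1.N2=(alive,v0) N1.N3=(suspect,v1)
Op 12: gossip N1<->N3 -> N1.N0=(alive,v0) N1.N1=(dead,v1) N1.N2=(alive,v0) N1.N3=(suspect,v1) | N3.N0=(alive,v0) N3.N1=(dead,v1) N3.N2=(alive,v0) N3.N3=(suspect,v1)

Answer: N0=alive,0 N1=dead,1 N2=alive,0 N3=suspect,1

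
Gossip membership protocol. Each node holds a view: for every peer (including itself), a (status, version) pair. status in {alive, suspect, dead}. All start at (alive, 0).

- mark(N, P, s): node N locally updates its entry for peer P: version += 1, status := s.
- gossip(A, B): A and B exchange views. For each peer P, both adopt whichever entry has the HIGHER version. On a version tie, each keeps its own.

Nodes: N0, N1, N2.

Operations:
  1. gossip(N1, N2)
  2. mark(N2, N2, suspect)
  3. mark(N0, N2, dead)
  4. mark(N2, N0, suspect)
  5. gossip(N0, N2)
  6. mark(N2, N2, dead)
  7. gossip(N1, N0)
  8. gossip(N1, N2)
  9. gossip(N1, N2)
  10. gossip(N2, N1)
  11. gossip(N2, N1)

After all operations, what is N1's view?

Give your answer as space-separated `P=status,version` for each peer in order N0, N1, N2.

Op 1: gossip N1<->N2 -> N1.N0=(alive,v0) N1.N1=(alive,v0) N1.N2=(alive,v0) | N2.N0=(alive,v0) N2.N1=(alive,v0) N2.N2=(alive,v0)
Op 2: N2 marks N2=suspect -> (suspect,v1)
Op 3: N0 marks N2=dead -> (dead,v1)
Op 4: N2 marks N0=suspect -> (suspect,v1)
Op 5: gossip N0<->N2 -> N0.N0=(suspect,v1) N0.N1=(alive,v0) N0.N2=(dead,v1) | N2.N0=(suspect,v1) N2.N1=(alive,v0) N2.N2=(suspect,v1)
Op 6: N2 marks N2=dead -> (dead,v2)
Op 7: gossip N1<->N0 -> N1.N0=(suspect,v1) N1.N1=(alive,v0) N1.N2=(dead,v1) | N0.N0=(suspect,v1) N0.N1=(alive,v0) N0.N2=(dead,v1)
Op 8: gossip N1<->N2 -> N1.N0=(suspect,v1) N1.N1=(alive,v0) N1.N2=(dead,v2) | N2.N0=(suspect,v1) N2.N1=(alive,v0) N2.N2=(dead,v2)
Op 9: gossip N1<->N2 -> N1.N0=(suspect,v1) N1.N1=(alive,v0) N1.N2=(dead,v2) | N2.N0=(suspect,v1) N2.N1=(alive,v0) N2.N2=(dead,v2)
Op 10: gossip N2<->N1 -> N2.N0=(suspect,v1) N2.N1=(alive,v0) N2.N2=(dead,v2) | N1.N0=(suspect,v1) N1.N1=(alive,v0) N1.N2=(dead,v2)
Op 11: gossip N2<->N1 -> N2.N0=(suspect,v1) N2.N1=(alive,v0) N2.N2=(dead,v2) | N1.N0=(suspect,v1) N1.N1=(alive,v0) N1.N2=(dead,v2)

Answer: N0=suspect,1 N1=alive,0 N2=dead,2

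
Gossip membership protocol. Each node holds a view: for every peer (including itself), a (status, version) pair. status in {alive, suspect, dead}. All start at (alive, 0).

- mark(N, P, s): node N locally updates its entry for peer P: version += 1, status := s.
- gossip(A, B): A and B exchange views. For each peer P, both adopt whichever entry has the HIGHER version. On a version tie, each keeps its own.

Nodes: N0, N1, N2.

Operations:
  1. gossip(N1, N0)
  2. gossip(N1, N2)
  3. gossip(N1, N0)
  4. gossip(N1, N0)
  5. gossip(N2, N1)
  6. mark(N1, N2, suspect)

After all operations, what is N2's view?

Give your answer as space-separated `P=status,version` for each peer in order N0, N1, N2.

Answer: N0=alive,0 N1=alive,0 N2=alive,0

Derivation:
Op 1: gossip N1<->N0 -> N1.N0=(alive,v0) N1.N1=(alive,v0) N1.N2=(alive,v0) | N0.N0=(alive,v0) N0.N1=(alive,v0) N0.N2=(alive,v0)
Op 2: gossip N1<->N2 -> N1.N0=(alive,v0) N1.N1=(alive,v0) N1.N2=(alive,v0) | N2.N0=(alive,v0) N2.N1=(alive,v0) N2.N2=(alive,v0)
Op 3: gossip N1<->N0 -> N1.N0=(alive,v0) N1.N1=(alive,v0) N1.N2=(alive,v0) | N0.N0=(alive,v0) N0.N1=(alive,v0) N0.N2=(alive,v0)
Op 4: gossip N1<->N0 -> N1.N0=(alive,v0) N1.N1=(alive,v0) N1.N2=(alive,v0) | N0.N0=(alive,v0) N0.N1=(alive,v0) N0.N2=(alive,v0)
Op 5: gossip N2<->N1 -> N2.N0=(alive,v0) N2.N1=(alive,v0) N2.N2=(alive,v0) | N1.N0=(alive,v0) N1.N1=(alive,v0) N1.N2=(alive,v0)
Op 6: N1 marks N2=suspect -> (suspect,v1)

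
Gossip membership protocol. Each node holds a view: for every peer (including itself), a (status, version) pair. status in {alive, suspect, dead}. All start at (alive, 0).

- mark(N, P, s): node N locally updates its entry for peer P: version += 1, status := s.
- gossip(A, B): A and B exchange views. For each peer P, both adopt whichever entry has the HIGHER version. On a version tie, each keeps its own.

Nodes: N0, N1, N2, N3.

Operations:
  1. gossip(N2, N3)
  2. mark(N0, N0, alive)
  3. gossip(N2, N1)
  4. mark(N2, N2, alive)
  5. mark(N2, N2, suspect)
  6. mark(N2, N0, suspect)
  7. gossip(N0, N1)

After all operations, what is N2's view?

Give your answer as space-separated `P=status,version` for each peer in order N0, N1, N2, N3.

Answer: N0=suspect,1 N1=alive,0 N2=suspect,2 N3=alive,0

Derivation:
Op 1: gossip N2<->N3 -> N2.N0=(alive,v0) N2.N1=(alive,v0) N2.N2=(alive,v0) N2.N3=(alive,v0) | N3.N0=(alive,v0) N3.N1=(alive,v0) N3.N2=(alive,v0) N3.N3=(alive,v0)
Op 2: N0 marks N0=alive -> (alive,v1)
Op 3: gossip N2<->N1 -> N2.N0=(alive,v0) N2.N1=(alive,v0) N2.N2=(alive,v0) N2.N3=(alive,v0) | N1.N0=(alive,v0) N1.N1=(alive,v0) N1.N2=(alive,v0) N1.N3=(alive,v0)
Op 4: N2 marks N2=alive -> (alive,v1)
Op 5: N2 marks N2=suspect -> (suspect,v2)
Op 6: N2 marks N0=suspect -> (suspect,v1)
Op 7: gossip N0<->N1 -> N0.N0=(alive,v1) N0.N1=(alive,v0) N0.N2=(alive,v0) N0.N3=(alive,v0) | N1.N0=(alive,v1) N1.N1=(alive,v0) N1.N2=(alive,v0) N1.N3=(alive,v0)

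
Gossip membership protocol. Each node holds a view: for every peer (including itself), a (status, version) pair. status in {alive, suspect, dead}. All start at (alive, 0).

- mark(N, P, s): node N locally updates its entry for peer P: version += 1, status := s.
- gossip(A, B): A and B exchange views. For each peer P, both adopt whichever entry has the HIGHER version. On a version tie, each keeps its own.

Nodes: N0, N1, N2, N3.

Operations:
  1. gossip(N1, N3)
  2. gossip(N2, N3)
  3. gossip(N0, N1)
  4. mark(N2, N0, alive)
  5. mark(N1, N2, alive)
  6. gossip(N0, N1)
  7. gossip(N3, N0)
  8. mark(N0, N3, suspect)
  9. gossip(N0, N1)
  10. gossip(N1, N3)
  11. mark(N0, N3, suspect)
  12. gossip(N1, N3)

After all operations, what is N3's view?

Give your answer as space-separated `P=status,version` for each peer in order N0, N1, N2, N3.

Op 1: gossip N1<->N3 -> N1.N0=(alive,v0) N1.N1=(alive,v0) N1.N2=(alive,v0) N1.N3=(alive,v0) | N3.N0=(alive,v0) N3.N1=(alive,v0) N3.N2=(alive,v0) N3.N3=(alive,v0)
Op 2: gossip N2<->N3 -> N2.N0=(alive,v0) N2.N1=(alive,v0) N2.N2=(alive,v0) N2.N3=(alive,v0) | N3.N0=(alive,v0) N3.N1=(alive,v0) N3.N2=(alive,v0) N3.N3=(alive,v0)
Op 3: gossip N0<->N1 -> N0.N0=(alive,v0) N0.N1=(alive,v0) N0.N2=(alive,v0) N0.N3=(alive,v0) | N1.N0=(alive,v0) N1.N1=(alive,v0) N1.N2=(alive,v0) N1.N3=(alive,v0)
Op 4: N2 marks N0=alive -> (alive,v1)
Op 5: N1 marks N2=alive -> (alive,v1)
Op 6: gossip N0<->N1 -> N0.N0=(alive,v0) N0.N1=(alive,v0) N0.N2=(alive,v1) N0.N3=(alive,v0) | N1.N0=(alive,v0) N1.N1=(alive,v0) N1.N2=(alive,v1) N1.N3=(alive,v0)
Op 7: gossip N3<->N0 -> N3.N0=(alive,v0) N3.N1=(alive,v0) N3.N2=(alive,v1) N3.N3=(alive,v0) | N0.N0=(alive,v0) N0.N1=(alive,v0) N0.N2=(alive,v1) N0.N3=(alive,v0)
Op 8: N0 marks N3=suspect -> (suspect,v1)
Op 9: gossip N0<->N1 -> N0.N0=(alive,v0) N0.N1=(alive,v0) N0.N2=(alive,v1) N0.N3=(suspect,v1) | N1.N0=(alive,v0) N1.N1=(alive,v0) N1.N2=(alive,v1) N1.N3=(suspect,v1)
Op 10: gossip N1<->N3 -> N1.N0=(alive,v0) N1.N1=(alive,v0) N1.N2=(alive,v1) N1.N3=(suspect,v1) | N3.N0=(alive,v0) N3.N1=(alive,v0) N3.N2=(alive,v1) N3.N3=(suspect,v1)
Op 11: N0 marks N3=suspect -> (suspect,v2)
Op 12: gossip N1<->N3 -> N1.N0=(alive,v0) N1.N1=(alive,v0) N1.N2=(alive,v1) N1.N3=(suspect,v1) | N3.N0=(alive,v0) N3.N1=(alive,v0) N3.N2=(alive,v1) N3.N3=(suspect,v1)

Answer: N0=alive,0 N1=alive,0 N2=alive,1 N3=suspect,1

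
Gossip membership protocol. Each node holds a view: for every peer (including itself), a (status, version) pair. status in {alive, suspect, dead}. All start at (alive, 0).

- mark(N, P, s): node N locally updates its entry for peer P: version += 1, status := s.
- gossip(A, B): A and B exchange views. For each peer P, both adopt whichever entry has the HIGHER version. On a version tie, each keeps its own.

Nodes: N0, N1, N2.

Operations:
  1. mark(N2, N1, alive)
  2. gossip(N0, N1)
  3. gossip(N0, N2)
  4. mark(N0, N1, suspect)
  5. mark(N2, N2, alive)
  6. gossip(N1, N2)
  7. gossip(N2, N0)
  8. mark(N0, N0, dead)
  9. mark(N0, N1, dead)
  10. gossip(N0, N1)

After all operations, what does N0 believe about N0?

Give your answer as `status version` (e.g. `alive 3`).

Answer: dead 1

Derivation:
Op 1: N2 marks N1=alive -> (alive,v1)
Op 2: gossip N0<->N1 -> N0.N0=(alive,v0) N0.N1=(alive,v0) N0.N2=(alive,v0) | N1.N0=(alive,v0) N1.N1=(alive,v0) N1.N2=(alive,v0)
Op 3: gossip N0<->N2 -> N0.N0=(alive,v0) N0.N1=(alive,v1) N0.N2=(alive,v0) | N2.N0=(alive,v0) N2.N1=(alive,v1) N2.N2=(alive,v0)
Op 4: N0 marks N1=suspect -> (suspect,v2)
Op 5: N2 marks N2=alive -> (alive,v1)
Op 6: gossip N1<->N2 -> N1.N0=(alive,v0) N1.N1=(alive,v1) N1.N2=(alive,v1) | N2.N0=(alive,v0) N2.N1=(alive,v1) N2.N2=(alive,v1)
Op 7: gossip N2<->N0 -> N2.N0=(alive,v0) N2.N1=(suspect,v2) N2.N2=(alive,v1) | N0.N0=(alive,v0) N0.N1=(suspect,v2) N0.N2=(alive,v1)
Op 8: N0 marks N0=dead -> (dead,v1)
Op 9: N0 marks N1=dead -> (dead,v3)
Op 10: gossip N0<->N1 -> N0.N0=(dead,v1) N0.N1=(dead,v3) N0.N2=(alive,v1) | N1.N0=(dead,v1) N1.N1=(dead,v3) N1.N2=(alive,v1)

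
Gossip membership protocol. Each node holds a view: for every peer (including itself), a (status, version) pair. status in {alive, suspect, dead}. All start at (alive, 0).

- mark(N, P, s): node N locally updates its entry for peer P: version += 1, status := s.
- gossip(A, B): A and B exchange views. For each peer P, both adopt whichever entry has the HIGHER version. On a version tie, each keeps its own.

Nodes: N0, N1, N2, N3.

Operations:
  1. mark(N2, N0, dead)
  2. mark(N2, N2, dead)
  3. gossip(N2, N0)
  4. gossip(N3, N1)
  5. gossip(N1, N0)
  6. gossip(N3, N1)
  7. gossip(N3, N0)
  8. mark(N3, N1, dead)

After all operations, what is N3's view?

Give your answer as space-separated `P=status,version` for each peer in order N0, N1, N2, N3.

Op 1: N2 marks N0=dead -> (dead,v1)
Op 2: N2 marks N2=dead -> (dead,v1)
Op 3: gossip N2<->N0 -> N2.N0=(dead,v1) N2.N1=(alive,v0) N2.N2=(dead,v1) N2.N3=(alive,v0) | N0.N0=(dead,v1) N0.N1=(alive,v0) N0.N2=(dead,v1) N0.N3=(alive,v0)
Op 4: gossip N3<->N1 -> N3.N0=(alive,v0) N3.N1=(alive,v0) N3.N2=(alive,v0) N3.N3=(alive,v0) | N1.N0=(alive,v0) N1.N1=(alive,v0) N1.N2=(alive,v0) N1.N3=(alive,v0)
Op 5: gossip N1<->N0 -> N1.N0=(dead,v1) N1.N1=(alive,v0) N1.N2=(dead,v1) N1.N3=(alive,v0) | N0.N0=(dead,v1) N0.N1=(alive,v0) N0.N2=(dead,v1) N0.N3=(alive,v0)
Op 6: gossip N3<->N1 -> N3.N0=(dead,v1) N3.N1=(alive,v0) N3.N2=(dead,v1) N3.N3=(alive,v0) | N1.N0=(dead,v1) N1.N1=(alive,v0) N1.N2=(dead,v1) N1.N3=(alive,v0)
Op 7: gossip N3<->N0 -> N3.N0=(dead,v1) N3.N1=(alive,v0) N3.N2=(dead,v1) N3.N3=(alive,v0) | N0.N0=(dead,v1) N0.N1=(alive,v0) N0.N2=(dead,v1) N0.N3=(alive,v0)
Op 8: N3 marks N1=dead -> (dead,v1)

Answer: N0=dead,1 N1=dead,1 N2=dead,1 N3=alive,0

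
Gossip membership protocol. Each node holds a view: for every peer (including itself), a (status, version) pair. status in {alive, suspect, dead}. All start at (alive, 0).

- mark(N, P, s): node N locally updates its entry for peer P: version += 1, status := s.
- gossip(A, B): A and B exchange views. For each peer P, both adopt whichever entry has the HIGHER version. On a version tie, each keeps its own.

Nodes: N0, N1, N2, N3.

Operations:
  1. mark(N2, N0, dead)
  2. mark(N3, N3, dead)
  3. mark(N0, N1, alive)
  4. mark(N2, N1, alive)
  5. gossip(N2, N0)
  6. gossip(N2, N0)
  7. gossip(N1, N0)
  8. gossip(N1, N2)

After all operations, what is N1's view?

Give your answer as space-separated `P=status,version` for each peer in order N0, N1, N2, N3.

Op 1: N2 marks N0=dead -> (dead,v1)
Op 2: N3 marks N3=dead -> (dead,v1)
Op 3: N0 marks N1=alive -> (alive,v1)
Op 4: N2 marks N1=alive -> (alive,v1)
Op 5: gossip N2<->N0 -> N2.N0=(dead,v1) N2.N1=(alive,v1) N2.N2=(alive,v0) N2.N3=(alive,v0) | N0.N0=(dead,v1) N0.N1=(alive,v1) N0.N2=(alive,v0) N0.N3=(alive,v0)
Op 6: gossip N2<->N0 -> N2.N0=(dead,v1) N2.N1=(alive,v1) N2.N2=(alive,v0) N2.N3=(alive,v0) | N0.N0=(dead,v1) N0.N1=(alive,v1) N0.N2=(alive,v0) N0.N3=(alive,v0)
Op 7: gossip N1<->N0 -> N1.N0=(dead,v1) N1.N1=(alive,v1) N1.N2=(alive,v0) N1.N3=(alive,v0) | N0.N0=(dead,v1) N0.N1=(alive,v1) N0.N2=(alive,v0) N0.N3=(alive,v0)
Op 8: gossip N1<->N2 -> N1.N0=(dead,v1) N1.N1=(alive,v1) N1.N2=(alive,v0) N1.N3=(alive,v0) | N2.N0=(dead,v1) N2.N1=(alive,v1) N2.N2=(alive,v0) N2.N3=(alive,v0)

Answer: N0=dead,1 N1=alive,1 N2=alive,0 N3=alive,0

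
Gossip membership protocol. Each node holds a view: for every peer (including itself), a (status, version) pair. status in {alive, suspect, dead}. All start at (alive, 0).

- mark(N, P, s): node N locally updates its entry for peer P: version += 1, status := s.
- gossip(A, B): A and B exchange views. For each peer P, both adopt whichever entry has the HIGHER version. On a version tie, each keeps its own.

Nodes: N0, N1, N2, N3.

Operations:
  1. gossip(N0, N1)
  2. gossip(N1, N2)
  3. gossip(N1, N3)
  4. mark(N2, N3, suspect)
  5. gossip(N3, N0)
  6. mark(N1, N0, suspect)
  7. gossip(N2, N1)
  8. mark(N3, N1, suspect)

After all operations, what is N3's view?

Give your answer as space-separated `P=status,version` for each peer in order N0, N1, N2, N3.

Answer: N0=alive,0 N1=suspect,1 N2=alive,0 N3=alive,0

Derivation:
Op 1: gossip N0<->N1 -> N0.N0=(alive,v0) N0.N1=(alive,v0) N0.N2=(alive,v0) N0.N3=(alive,v0) | N1.N0=(alive,v0) N1.N1=(alive,v0) N1.N2=(alive,v0) N1.N3=(alive,v0)
Op 2: gossip N1<->N2 -> N1.N0=(alive,v0) N1.N1=(alive,v0) N1.N2=(alive,v0) N1.N3=(alive,v0) | N2.N0=(alive,v0) N2.N1=(alive,v0) N2.N2=(alive,v0) N2.N3=(alive,v0)
Op 3: gossip N1<->N3 -> N1.N0=(alive,v0) N1.N1=(alive,v0) N1.N2=(alive,v0) N1.N3=(alive,v0) | N3.N0=(alive,v0) N3.N1=(alive,v0) N3.N2=(alive,v0) N3.N3=(alive,v0)
Op 4: N2 marks N3=suspect -> (suspect,v1)
Op 5: gossip N3<->N0 -> N3.N0=(alive,v0) N3.N1=(alive,v0) N3.N2=(alive,v0) N3.N3=(alive,v0) | N0.N0=(alive,v0) N0.N1=(alive,v0) N0.N2=(alive,v0) N0.N3=(alive,v0)
Op 6: N1 marks N0=suspect -> (suspect,v1)
Op 7: gossip N2<->N1 -> N2.N0=(suspect,v1) N2.N1=(alive,v0) N2.N2=(alive,v0) N2.N3=(suspect,v1) | N1.N0=(suspect,v1) N1.N1=(alive,v0) N1.N2=(alive,v0) N1.N3=(suspect,v1)
Op 8: N3 marks N1=suspect -> (suspect,v1)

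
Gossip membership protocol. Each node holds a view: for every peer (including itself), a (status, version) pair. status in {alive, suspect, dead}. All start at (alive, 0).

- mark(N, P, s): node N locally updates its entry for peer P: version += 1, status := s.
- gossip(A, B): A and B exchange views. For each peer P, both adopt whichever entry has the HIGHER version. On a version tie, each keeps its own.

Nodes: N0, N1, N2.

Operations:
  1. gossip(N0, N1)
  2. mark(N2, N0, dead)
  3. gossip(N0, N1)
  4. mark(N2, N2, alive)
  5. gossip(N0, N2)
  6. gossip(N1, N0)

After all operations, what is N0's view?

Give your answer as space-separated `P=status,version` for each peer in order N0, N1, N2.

Op 1: gossip N0<->N1 -> N0.N0=(alive,v0) N0.N1=(alive,v0) N0.N2=(alive,v0) | N1.N0=(alive,v0) N1.N1=(alive,v0) N1.N2=(alive,v0)
Op 2: N2 marks N0=dead -> (dead,v1)
Op 3: gossip N0<->N1 -> N0.N0=(alive,v0) N0.N1=(alive,v0) N0.N2=(alive,v0) | N1.N0=(alive,v0) N1.N1=(alive,v0) N1.N2=(alive,v0)
Op 4: N2 marks N2=alive -> (alive,v1)
Op 5: gossip N0<->N2 -> N0.N0=(dead,v1) N0.N1=(alive,v0) N0.N2=(alive,v1) | N2.N0=(dead,v1) N2.N1=(alive,v0) N2.N2=(alive,v1)
Op 6: gossip N1<->N0 -> N1.N0=(dead,v1) N1.N1=(alive,v0) N1.N2=(alive,v1) | N0.N0=(dead,v1) N0.N1=(alive,v0) N0.N2=(alive,v1)

Answer: N0=dead,1 N1=alive,0 N2=alive,1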